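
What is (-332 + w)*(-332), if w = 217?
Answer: 38180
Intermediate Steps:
(-332 + w)*(-332) = (-332 + 217)*(-332) = -115*(-332) = 38180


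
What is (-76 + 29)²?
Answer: 2209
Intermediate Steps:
(-76 + 29)² = (-47)² = 2209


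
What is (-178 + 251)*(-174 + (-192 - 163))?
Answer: -38617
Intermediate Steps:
(-178 + 251)*(-174 + (-192 - 163)) = 73*(-174 - 355) = 73*(-529) = -38617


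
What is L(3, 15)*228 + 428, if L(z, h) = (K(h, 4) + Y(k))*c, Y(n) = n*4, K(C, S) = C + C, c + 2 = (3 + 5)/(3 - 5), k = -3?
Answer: -24196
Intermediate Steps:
c = -6 (c = -2 + (3 + 5)/(3 - 5) = -2 + 8/(-2) = -2 + 8*(-½) = -2 - 4 = -6)
K(C, S) = 2*C
Y(n) = 4*n
L(z, h) = 72 - 12*h (L(z, h) = (2*h + 4*(-3))*(-6) = (2*h - 12)*(-6) = (-12 + 2*h)*(-6) = 72 - 12*h)
L(3, 15)*228 + 428 = (72 - 12*15)*228 + 428 = (72 - 180)*228 + 428 = -108*228 + 428 = -24624 + 428 = -24196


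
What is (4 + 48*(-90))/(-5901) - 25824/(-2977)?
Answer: 165236156/17567277 ≈ 9.4059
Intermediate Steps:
(4 + 48*(-90))/(-5901) - 25824/(-2977) = (4 - 4320)*(-1/5901) - 25824*(-1/2977) = -4316*(-1/5901) + 25824/2977 = 4316/5901 + 25824/2977 = 165236156/17567277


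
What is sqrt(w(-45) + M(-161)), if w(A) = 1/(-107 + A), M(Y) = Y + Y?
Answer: I*sqrt(1859910)/76 ≈ 17.945*I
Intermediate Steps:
M(Y) = 2*Y
sqrt(w(-45) + M(-161)) = sqrt(1/(-107 - 45) + 2*(-161)) = sqrt(1/(-152) - 322) = sqrt(-1/152 - 322) = sqrt(-48945/152) = I*sqrt(1859910)/76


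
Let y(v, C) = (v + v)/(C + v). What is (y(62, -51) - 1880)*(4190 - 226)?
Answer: -81483984/11 ≈ -7.4076e+6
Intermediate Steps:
y(v, C) = 2*v/(C + v) (y(v, C) = (2*v)/(C + v) = 2*v/(C + v))
(y(62, -51) - 1880)*(4190 - 226) = (2*62/(-51 + 62) - 1880)*(4190 - 226) = (2*62/11 - 1880)*3964 = (2*62*(1/11) - 1880)*3964 = (124/11 - 1880)*3964 = -20556/11*3964 = -81483984/11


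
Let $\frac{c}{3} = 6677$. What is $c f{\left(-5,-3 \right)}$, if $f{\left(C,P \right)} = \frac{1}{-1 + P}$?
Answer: $- \frac{20031}{4} \approx -5007.8$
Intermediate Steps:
$c = 20031$ ($c = 3 \cdot 6677 = 20031$)
$c f{\left(-5,-3 \right)} = \frac{20031}{-1 - 3} = \frac{20031}{-4} = 20031 \left(- \frac{1}{4}\right) = - \frac{20031}{4}$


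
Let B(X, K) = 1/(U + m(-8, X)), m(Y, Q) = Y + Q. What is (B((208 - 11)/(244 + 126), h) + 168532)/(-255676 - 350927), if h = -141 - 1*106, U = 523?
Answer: -32146973774/115707702441 ≈ -0.27783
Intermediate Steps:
m(Y, Q) = Q + Y
h = -247 (h = -141 - 106 = -247)
B(X, K) = 1/(515 + X) (B(X, K) = 1/(523 + (X - 8)) = 1/(523 + (-8 + X)) = 1/(515 + X))
(B((208 - 11)/(244 + 126), h) + 168532)/(-255676 - 350927) = (1/(515 + (208 - 11)/(244 + 126)) + 168532)/(-255676 - 350927) = (1/(515 + 197/370) + 168532)/(-606603) = (1/(515 + 197*(1/370)) + 168532)*(-1/606603) = (1/(515 + 197/370) + 168532)*(-1/606603) = (1/(190747/370) + 168532)*(-1/606603) = (370/190747 + 168532)*(-1/606603) = (32146973774/190747)*(-1/606603) = -32146973774/115707702441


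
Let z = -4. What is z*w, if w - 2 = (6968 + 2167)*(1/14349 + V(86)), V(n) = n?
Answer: -15030340964/4783 ≈ -3.1425e+6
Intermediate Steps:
w = 3757585241/4783 (w = 2 + (6968 + 2167)*(1/14349 + 86) = 2 + 9135*(1/14349 + 86) = 2 + 9135*(1234015/14349) = 2 + 3757575675/4783 = 3757585241/4783 ≈ 7.8561e+5)
z*w = -4*3757585241/4783 = -15030340964/4783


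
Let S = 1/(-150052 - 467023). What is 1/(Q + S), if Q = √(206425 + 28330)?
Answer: 617075/89390374090746874 + 380781555625*√234755/89390374090746874 ≈ 0.0020639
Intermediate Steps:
S = -1/617075 (S = 1/(-617075) = -1/617075 ≈ -1.6205e-6)
Q = √234755 ≈ 484.52
1/(Q + S) = 1/(√234755 - 1/617075) = 1/(-1/617075 + √234755)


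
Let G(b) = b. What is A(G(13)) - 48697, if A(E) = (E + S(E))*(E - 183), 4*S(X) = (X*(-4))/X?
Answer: -50737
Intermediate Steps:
S(X) = -1 (S(X) = ((X*(-4))/X)/4 = ((-4*X)/X)/4 = (¼)*(-4) = -1)
A(E) = (-1 + E)*(-183 + E) (A(E) = (E - 1)*(E - 183) = (-1 + E)*(-183 + E))
A(G(13)) - 48697 = (183 + 13² - 184*13) - 48697 = (183 + 169 - 2392) - 48697 = -2040 - 48697 = -50737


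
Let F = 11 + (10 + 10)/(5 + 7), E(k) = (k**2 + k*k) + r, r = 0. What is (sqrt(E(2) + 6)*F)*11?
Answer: 418*sqrt(14)/3 ≈ 521.34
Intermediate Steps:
E(k) = 2*k**2 (E(k) = (k**2 + k*k) + 0 = (k**2 + k**2) + 0 = 2*k**2 + 0 = 2*k**2)
F = 38/3 (F = 11 + 20/12 = 11 + 20*(1/12) = 11 + 5/3 = 38/3 ≈ 12.667)
(sqrt(E(2) + 6)*F)*11 = (sqrt(2*2**2 + 6)*(38/3))*11 = (sqrt(2*4 + 6)*(38/3))*11 = (sqrt(8 + 6)*(38/3))*11 = (sqrt(14)*(38/3))*11 = (38*sqrt(14)/3)*11 = 418*sqrt(14)/3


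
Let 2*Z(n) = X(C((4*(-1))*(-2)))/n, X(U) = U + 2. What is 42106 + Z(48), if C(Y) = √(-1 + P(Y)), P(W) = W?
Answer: 2021089/48 + √7/96 ≈ 42106.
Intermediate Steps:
C(Y) = √(-1 + Y)
X(U) = 2 + U
Z(n) = (2 + √7)/(2*n) (Z(n) = ((2 + √(-1 + (4*(-1))*(-2)))/n)/2 = ((2 + √(-1 - 4*(-2)))/n)/2 = ((2 + √(-1 + 8))/n)/2 = ((2 + √7)/n)/2 = (2 + √7)/(2*n))
42106 + Z(48) = 42106 + (½)*(2 + √7)/48 = 42106 + (½)*(1/48)*(2 + √7) = 42106 + (1/48 + √7/96) = 2021089/48 + √7/96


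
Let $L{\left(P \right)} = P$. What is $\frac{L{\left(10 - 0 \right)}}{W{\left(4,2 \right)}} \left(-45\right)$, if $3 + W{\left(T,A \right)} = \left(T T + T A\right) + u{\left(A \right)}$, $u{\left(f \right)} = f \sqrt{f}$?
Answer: $- \frac{9450}{433} + \frac{900 \sqrt{2}}{433} \approx -18.885$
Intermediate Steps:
$u{\left(f \right)} = f^{\frac{3}{2}}$
$W{\left(T,A \right)} = -3 + A^{\frac{3}{2}} + T^{2} + A T$ ($W{\left(T,A \right)} = -3 + \left(\left(T T + T A\right) + A^{\frac{3}{2}}\right) = -3 + \left(\left(T^{2} + A T\right) + A^{\frac{3}{2}}\right) = -3 + \left(A^{\frac{3}{2}} + T^{2} + A T\right) = -3 + A^{\frac{3}{2}} + T^{2} + A T$)
$\frac{L{\left(10 - 0 \right)}}{W{\left(4,2 \right)}} \left(-45\right) = \frac{10 - 0}{-3 + 2^{\frac{3}{2}} + 4^{2} + 2 \cdot 4} \left(-45\right) = \frac{10 + 0}{-3 + 2 \sqrt{2} + 16 + 8} \left(-45\right) = \frac{10}{21 + 2 \sqrt{2}} \left(-45\right) = - \frac{450}{21 + 2 \sqrt{2}}$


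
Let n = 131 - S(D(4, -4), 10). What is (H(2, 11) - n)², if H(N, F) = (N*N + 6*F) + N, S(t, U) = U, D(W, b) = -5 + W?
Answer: 2401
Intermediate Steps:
H(N, F) = N + N² + 6*F (H(N, F) = (N² + 6*F) + N = N + N² + 6*F)
n = 121 (n = 131 - 1*10 = 131 - 10 = 121)
(H(2, 11) - n)² = ((2 + 2² + 6*11) - 1*121)² = ((2 + 4 + 66) - 121)² = (72 - 121)² = (-49)² = 2401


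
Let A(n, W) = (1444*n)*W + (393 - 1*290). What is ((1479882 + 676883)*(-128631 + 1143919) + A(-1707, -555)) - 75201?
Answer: 2191105572162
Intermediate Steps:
A(n, W) = 103 + 1444*W*n (A(n, W) = 1444*W*n + (393 - 290) = 1444*W*n + 103 = 103 + 1444*W*n)
((1479882 + 676883)*(-128631 + 1143919) + A(-1707, -555)) - 75201 = ((1479882 + 676883)*(-128631 + 1143919) + (103 + 1444*(-555)*(-1707))) - 75201 = (2156765*1015288 + (103 + 1368023940)) - 75201 = (2189737623320 + 1368024043) - 75201 = 2191105647363 - 75201 = 2191105572162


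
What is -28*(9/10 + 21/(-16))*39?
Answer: 9009/20 ≈ 450.45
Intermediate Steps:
-28*(9/10 + 21/(-16))*39 = -28*(9*(⅒) + 21*(-1/16))*39 = -28*(9/10 - 21/16)*39 = -28*(-33/80)*39 = (231/20)*39 = 9009/20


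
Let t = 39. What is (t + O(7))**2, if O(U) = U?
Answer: 2116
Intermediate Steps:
(t + O(7))**2 = (39 + 7)**2 = 46**2 = 2116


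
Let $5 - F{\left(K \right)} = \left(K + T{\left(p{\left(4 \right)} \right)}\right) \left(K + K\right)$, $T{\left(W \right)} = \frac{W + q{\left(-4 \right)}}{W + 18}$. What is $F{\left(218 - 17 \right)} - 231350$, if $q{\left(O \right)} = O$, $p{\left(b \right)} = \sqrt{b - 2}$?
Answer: $- \frac{50240793}{161} - \frac{4422 \sqrt{2}}{161} \approx -3.1209 \cdot 10^{5}$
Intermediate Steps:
$p{\left(b \right)} = \sqrt{-2 + b}$
$T{\left(W \right)} = \frac{-4 + W}{18 + W}$ ($T{\left(W \right)} = \frac{W - 4}{W + 18} = \frac{-4 + W}{18 + W}$)
$F{\left(K \right)} = 5 - 2 K \left(K + \frac{-4 + \sqrt{2}}{18 + \sqrt{2}}\right)$ ($F{\left(K \right)} = 5 - \left(K + \frac{-4 + \sqrt{-2 + 4}}{18 + \sqrt{-2 + 4}}\right) \left(K + K\right) = 5 - \left(K + \frac{-4 + \sqrt{2}}{18 + \sqrt{2}}\right) 2 K = 5 - 2 K \left(K + \frac{-4 + \sqrt{2}}{18 + \sqrt{2}}\right)$)
$F{\left(218 - 17 \right)} - 231350 = \left(5 - 2 \left(218 - 17\right)^{2} + \frac{74 \left(218 - 17\right)}{161} - \frac{22 \left(218 - 17\right) \sqrt{2}}{161}\right) - 231350 = \left(5 - 2 \cdot 201^{2} + \frac{74}{161} \cdot 201 - \frac{4422 \sqrt{2}}{161}\right) - 231350 = \left(5 - 80802 + \frac{14874}{161} - \frac{4422 \sqrt{2}}{161}\right) - 231350 = \left(- \frac{12993443}{161} - \frac{4422 \sqrt{2}}{161}\right) - 231350 = - \frac{50240793}{161} - \frac{4422 \sqrt{2}}{161}$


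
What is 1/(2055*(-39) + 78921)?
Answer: -1/1224 ≈ -0.00081699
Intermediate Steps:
1/(2055*(-39) + 78921) = 1/(-80145 + 78921) = 1/(-1224) = -1/1224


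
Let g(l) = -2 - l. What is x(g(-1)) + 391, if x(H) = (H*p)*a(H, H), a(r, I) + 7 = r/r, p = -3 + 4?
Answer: 397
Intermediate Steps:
p = 1
a(r, I) = -6 (a(r, I) = -7 + r/r = -7 + 1 = -6)
x(H) = -6*H (x(H) = (H*1)*(-6) = H*(-6) = -6*H)
x(g(-1)) + 391 = -6*(-2 - 1*(-1)) + 391 = -6*(-2 + 1) + 391 = -6*(-1) + 391 = 6 + 391 = 397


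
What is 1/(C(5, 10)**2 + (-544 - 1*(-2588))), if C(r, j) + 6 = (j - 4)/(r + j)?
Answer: 25/51884 ≈ 0.00048184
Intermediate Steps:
C(r, j) = -6 + (-4 + j)/(j + r) (C(r, j) = -6 + (j - 4)/(r + j) = -6 + (-4 + j)/(j + r))
1/(C(5, 10)**2 + (-544 - 1*(-2588))) = 1/(((-4 - 6*5 - 5*10)/(10 + 5))**2 + (-544 - 1*(-2588))) = 1/(((-4 - 30 - 50)/15)**2 + (-544 + 2588)) = 1/(((1/15)*(-84))**2 + 2044) = 1/((-28/5)**2 + 2044) = 1/(784/25 + 2044) = 1/(51884/25) = 25/51884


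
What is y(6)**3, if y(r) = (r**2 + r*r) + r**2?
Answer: 1259712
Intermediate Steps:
y(r) = 3*r**2 (y(r) = (r**2 + r**2) + r**2 = 2*r**2 + r**2 = 3*r**2)
y(6)**3 = (3*6**2)**3 = (3*36)**3 = 108**3 = 1259712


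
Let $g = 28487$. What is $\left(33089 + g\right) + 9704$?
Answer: $71280$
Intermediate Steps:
$\left(33089 + g\right) + 9704 = \left(33089 + 28487\right) + 9704 = 61576 + 9704 = 71280$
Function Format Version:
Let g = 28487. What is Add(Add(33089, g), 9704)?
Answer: 71280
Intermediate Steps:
Add(Add(33089, g), 9704) = Add(Add(33089, 28487), 9704) = Add(61576, 9704) = 71280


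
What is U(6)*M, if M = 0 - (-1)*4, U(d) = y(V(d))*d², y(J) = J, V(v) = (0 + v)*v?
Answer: 5184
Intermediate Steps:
V(v) = v² (V(v) = v*v = v²)
U(d) = d⁴ (U(d) = d²*d² = d⁴)
M = 4 (M = 0 - 1*(-4) = 0 + 4 = 4)
U(6)*M = 6⁴*4 = 1296*4 = 5184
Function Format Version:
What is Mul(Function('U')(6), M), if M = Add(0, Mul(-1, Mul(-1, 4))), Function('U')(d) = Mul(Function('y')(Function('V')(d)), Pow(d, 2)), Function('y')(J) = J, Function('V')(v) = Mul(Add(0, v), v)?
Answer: 5184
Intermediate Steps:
Function('V')(v) = Pow(v, 2) (Function('V')(v) = Mul(v, v) = Pow(v, 2))
Function('U')(d) = Pow(d, 4) (Function('U')(d) = Mul(Pow(d, 2), Pow(d, 2)) = Pow(d, 4))
M = 4 (M = Add(0, Mul(-1, -4)) = Add(0, 4) = 4)
Mul(Function('U')(6), M) = Mul(Pow(6, 4), 4) = Mul(1296, 4) = 5184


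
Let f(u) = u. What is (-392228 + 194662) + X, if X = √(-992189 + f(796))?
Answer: -197566 + I*√991393 ≈ -1.9757e+5 + 995.69*I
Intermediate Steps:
X = I*√991393 (X = √(-992189 + 796) = √(-991393) = I*√991393 ≈ 995.69*I)
(-392228 + 194662) + X = (-392228 + 194662) + I*√991393 = -197566 + I*√991393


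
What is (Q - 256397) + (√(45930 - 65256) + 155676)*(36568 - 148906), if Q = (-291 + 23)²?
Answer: -17488515061 - 112338*I*√19326 ≈ -1.7489e+10 - 1.5617e+7*I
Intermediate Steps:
Q = 71824 (Q = (-268)² = 71824)
(Q - 256397) + (√(45930 - 65256) + 155676)*(36568 - 148906) = (71824 - 256397) + (√(45930 - 65256) + 155676)*(36568 - 148906) = -184573 + (√(-19326) + 155676)*(-112338) = -184573 + (I*√19326 + 155676)*(-112338) = -184573 + (155676 + I*√19326)*(-112338) = -184573 + (-17488330488 - 112338*I*√19326) = -17488515061 - 112338*I*√19326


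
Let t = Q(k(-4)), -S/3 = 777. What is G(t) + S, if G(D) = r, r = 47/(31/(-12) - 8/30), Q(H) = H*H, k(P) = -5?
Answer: -133807/57 ≈ -2347.5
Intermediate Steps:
S = -2331 (S = -3*777 = -2331)
Q(H) = H²
t = 25 (t = (-5)² = 25)
r = -940/57 (r = 47/(31*(-1/12) - 8*1/30) = 47/(-31/12 - 4/15) = 47/(-57/20) = 47*(-20/57) = -940/57 ≈ -16.491)
G(D) = -940/57
G(t) + S = -940/57 - 2331 = -133807/57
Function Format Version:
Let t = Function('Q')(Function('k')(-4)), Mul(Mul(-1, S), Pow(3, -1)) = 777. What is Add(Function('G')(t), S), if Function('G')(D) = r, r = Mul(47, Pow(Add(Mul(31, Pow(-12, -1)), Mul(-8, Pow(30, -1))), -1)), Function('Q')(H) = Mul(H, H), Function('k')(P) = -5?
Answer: Rational(-133807, 57) ≈ -2347.5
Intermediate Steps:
S = -2331 (S = Mul(-3, 777) = -2331)
Function('Q')(H) = Pow(H, 2)
t = 25 (t = Pow(-5, 2) = 25)
r = Rational(-940, 57) (r = Mul(47, Pow(Add(Mul(31, Rational(-1, 12)), Mul(-8, Rational(1, 30))), -1)) = Mul(47, Pow(Add(Rational(-31, 12), Rational(-4, 15)), -1)) = Mul(47, Pow(Rational(-57, 20), -1)) = Mul(47, Rational(-20, 57)) = Rational(-940, 57) ≈ -16.491)
Function('G')(D) = Rational(-940, 57)
Add(Function('G')(t), S) = Add(Rational(-940, 57), -2331) = Rational(-133807, 57)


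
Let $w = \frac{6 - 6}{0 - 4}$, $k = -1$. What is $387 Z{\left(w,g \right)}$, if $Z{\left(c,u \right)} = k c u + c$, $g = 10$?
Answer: $0$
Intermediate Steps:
$w = 0$ ($w = \frac{0}{-4} = 0 \left(- \frac{1}{4}\right) = 0$)
$Z{\left(c,u \right)} = c - c u$ ($Z{\left(c,u \right)} = - c u + c = c - c u$)
$387 Z{\left(w,g \right)} = 387 \cdot 0 \left(1 - 10\right) = 387 \cdot 0 \left(-9\right) = 387 \cdot 0 = 0$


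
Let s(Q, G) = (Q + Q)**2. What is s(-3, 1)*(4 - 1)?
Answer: 108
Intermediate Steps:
s(Q, G) = 4*Q**2 (s(Q, G) = (2*Q)**2 = 4*Q**2)
s(-3, 1)*(4 - 1) = (4*(-3)**2)*(4 - 1) = (4*9)*3 = 36*3 = 108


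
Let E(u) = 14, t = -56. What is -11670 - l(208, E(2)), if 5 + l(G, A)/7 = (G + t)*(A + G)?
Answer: -247843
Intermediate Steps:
l(G, A) = -35 + 7*(-56 + G)*(A + G) (l(G, A) = -35 + 7*((G - 56)*(A + G)) = -35 + 7*((-56 + G)*(A + G)) = -35 + 7*(-56 + G)*(A + G))
-11670 - l(208, E(2)) = -11670 - (-35 - 392*14 - 392*208 + 7*208² + 7*14*208) = -11670 - (-35 - 5488 - 81536 + 7*43264 + 20384) = -11670 - (-35 - 5488 - 81536 + 302848 + 20384) = -11670 - 1*236173 = -11670 - 236173 = -247843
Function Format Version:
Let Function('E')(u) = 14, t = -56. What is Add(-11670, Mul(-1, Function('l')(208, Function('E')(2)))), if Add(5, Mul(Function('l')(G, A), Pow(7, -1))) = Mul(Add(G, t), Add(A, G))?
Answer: -247843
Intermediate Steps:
Function('l')(G, A) = Add(-35, Mul(7, Add(-56, G), Add(A, G))) (Function('l')(G, A) = Add(-35, Mul(7, Mul(Add(G, -56), Add(A, G)))) = Add(-35, Mul(7, Mul(Add(-56, G), Add(A, G)))) = Add(-35, Mul(7, Add(-56, G), Add(A, G))))
Add(-11670, Mul(-1, Function('l')(208, Function('E')(2)))) = Add(-11670, Mul(-1, Add(-35, Mul(-392, 14), Mul(-392, 208), Mul(7, Pow(208, 2)), Mul(7, 14, 208)))) = Add(-11670, Mul(-1, Add(-35, -5488, -81536, Mul(7, 43264), 20384))) = Add(-11670, Mul(-1, Add(-35, -5488, -81536, 302848, 20384))) = Add(-11670, Mul(-1, 236173)) = Add(-11670, -236173) = -247843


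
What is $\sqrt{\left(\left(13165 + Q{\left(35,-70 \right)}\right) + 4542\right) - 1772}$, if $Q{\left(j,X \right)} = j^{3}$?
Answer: $\sqrt{58810} \approx 242.51$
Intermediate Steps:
$\sqrt{\left(\left(13165 + Q{\left(35,-70 \right)}\right) + 4542\right) - 1772} = \sqrt{\left(\left(13165 + 35^{3}\right) + 4542\right) - 1772} = \sqrt{\left(\left(13165 + 42875\right) + 4542\right) - 1772} = \sqrt{\left(56040 + 4542\right) - 1772} = \sqrt{60582 - 1772} = \sqrt{58810}$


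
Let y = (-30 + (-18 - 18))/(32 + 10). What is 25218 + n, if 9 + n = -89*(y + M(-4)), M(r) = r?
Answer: 179934/7 ≈ 25705.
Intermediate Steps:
y = -11/7 (y = (-30 - 36)/42 = -66*1/42 = -11/7 ≈ -1.5714)
n = 3408/7 (n = -9 - 89*(-11/7 - 4) = -9 - 89*(-39/7) = -9 + 3471/7 = 3408/7 ≈ 486.86)
25218 + n = 25218 + 3408/7 = 179934/7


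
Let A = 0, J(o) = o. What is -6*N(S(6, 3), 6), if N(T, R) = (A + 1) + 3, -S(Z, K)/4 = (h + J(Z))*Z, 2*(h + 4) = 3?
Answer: -24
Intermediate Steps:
h = -5/2 (h = -4 + (½)*3 = -4 + 3/2 = -5/2 ≈ -2.5000)
S(Z, K) = -4*Z*(-5/2 + Z) (S(Z, K) = -4*(-5/2 + Z)*Z = -4*Z*(-5/2 + Z))
N(T, R) = 4 (N(T, R) = (0 + 1) + 3 = 1 + 3 = 4)
-6*N(S(6, 3), 6) = -6*4 = -24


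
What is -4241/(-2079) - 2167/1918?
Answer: 518435/569646 ≈ 0.91010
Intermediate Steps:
-4241/(-2079) - 2167/1918 = -4241*(-1/2079) - 2167*1/1918 = 4241/2079 - 2167/1918 = 518435/569646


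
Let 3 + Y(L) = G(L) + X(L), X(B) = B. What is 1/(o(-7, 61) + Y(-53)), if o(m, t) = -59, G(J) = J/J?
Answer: -1/114 ≈ -0.0087719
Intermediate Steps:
G(J) = 1
Y(L) = -2 + L (Y(L) = -3 + (1 + L) = -2 + L)
1/(o(-7, 61) + Y(-53)) = 1/(-59 + (-2 - 53)) = 1/(-59 - 55) = 1/(-114) = -1/114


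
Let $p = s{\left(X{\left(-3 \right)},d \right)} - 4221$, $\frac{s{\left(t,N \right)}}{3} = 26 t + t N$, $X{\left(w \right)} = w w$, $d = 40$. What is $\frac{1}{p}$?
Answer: $- \frac{1}{2439} \approx -0.00041$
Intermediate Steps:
$X{\left(w \right)} = w^{2}$
$s{\left(t,N \right)} = 78 t + 3 N t$ ($s{\left(t,N \right)} = 3 \left(26 t + t N\right) = 3 \left(26 t + N t\right) = 78 t + 3 N t$)
$p = -2439$ ($p = 3 \left(-3\right)^{2} \left(26 + 40\right) - 4221 = 3 \cdot 9 \cdot 66 - 4221 = 1782 - 4221 = -2439$)
$\frac{1}{p} = \frac{1}{-2439} = - \frac{1}{2439}$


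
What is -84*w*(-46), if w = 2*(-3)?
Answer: -23184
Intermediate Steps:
w = -6
-84*w*(-46) = -84*(-6)*(-46) = 504*(-46) = -23184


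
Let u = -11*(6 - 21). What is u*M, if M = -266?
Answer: -43890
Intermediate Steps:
u = 165 (u = -11*(-15) = 165)
u*M = 165*(-266) = -43890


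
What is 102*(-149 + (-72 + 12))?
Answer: -21318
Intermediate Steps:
102*(-149 + (-72 + 12)) = 102*(-149 - 60) = 102*(-209) = -21318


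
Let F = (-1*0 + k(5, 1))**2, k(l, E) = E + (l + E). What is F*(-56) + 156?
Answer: -2588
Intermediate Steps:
k(l, E) = l + 2*E (k(l, E) = E + (E + l) = l + 2*E)
F = 49 (F = (-1*0 + (5 + 2*1))**2 = (0 + (5 + 2))**2 = (0 + 7)**2 = 7**2 = 49)
F*(-56) + 156 = 49*(-56) + 156 = -2744 + 156 = -2588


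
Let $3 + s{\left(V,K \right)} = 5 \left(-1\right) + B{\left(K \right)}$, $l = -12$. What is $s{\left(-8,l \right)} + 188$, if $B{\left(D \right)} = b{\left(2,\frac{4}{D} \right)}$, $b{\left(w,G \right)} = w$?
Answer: $182$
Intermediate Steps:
$B{\left(D \right)} = 2$
$s{\left(V,K \right)} = -6$ ($s{\left(V,K \right)} = -3 + \left(5 \left(-1\right) + 2\right) = -3 + \left(-5 + 2\right) = -3 - 3 = -6$)
$s{\left(-8,l \right)} + 188 = -6 + 188 = 182$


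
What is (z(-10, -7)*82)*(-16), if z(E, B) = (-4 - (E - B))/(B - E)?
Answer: 1312/3 ≈ 437.33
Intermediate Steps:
z(E, B) = (-4 + B - E)/(B - E) (z(E, B) = (-4 + (B - E))/(B - E) = (-4 + B - E)/(B - E))
(z(-10, -7)*82)*(-16) = (((-4 - 7 - 1*(-10))/(-7 - 1*(-10)))*82)*(-16) = (((-4 - 7 + 10)/(-7 + 10))*82)*(-16) = ((-1/3)*82)*(-16) = (((1/3)*(-1))*82)*(-16) = -1/3*82*(-16) = -82/3*(-16) = 1312/3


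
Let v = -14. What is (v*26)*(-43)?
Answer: 15652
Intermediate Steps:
(v*26)*(-43) = -14*26*(-43) = -364*(-43) = 15652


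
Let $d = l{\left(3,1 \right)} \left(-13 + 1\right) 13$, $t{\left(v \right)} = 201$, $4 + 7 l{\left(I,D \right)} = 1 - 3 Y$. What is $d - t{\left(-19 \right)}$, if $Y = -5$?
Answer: $- \frac{3279}{7} \approx -468.43$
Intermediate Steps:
$l{\left(I,D \right)} = \frac{12}{7}$ ($l{\left(I,D \right)} = - \frac{4}{7} + \frac{1 - -15}{7} = - \frac{4}{7} + \frac{1 + 15}{7} = - \frac{4}{7} + \frac{1}{7} \cdot 16 = - \frac{4}{7} + \frac{16}{7} = \frac{12}{7}$)
$d = - \frac{1872}{7}$ ($d = \frac{12 \left(-13 + 1\right) 13}{7} = \frac{12 \left(\left(-12\right) 13\right)}{7} = \frac{12}{7} \left(-156\right) = - \frac{1872}{7} \approx -267.43$)
$d - t{\left(-19 \right)} = - \frac{1872}{7} - 201 = - \frac{3279}{7}$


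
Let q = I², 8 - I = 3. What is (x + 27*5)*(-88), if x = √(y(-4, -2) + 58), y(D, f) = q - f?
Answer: -11880 - 88*√85 ≈ -12691.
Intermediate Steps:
I = 5 (I = 8 - 1*3 = 8 - 3 = 5)
q = 25 (q = 5² = 25)
y(D, f) = 25 - f
x = √85 (x = √((25 - 1*(-2)) + 58) = √((25 + 2) + 58) = √(27 + 58) = √85 ≈ 9.2195)
(x + 27*5)*(-88) = (√85 + 27*5)*(-88) = (√85 + 135)*(-88) = (135 + √85)*(-88) = -11880 - 88*√85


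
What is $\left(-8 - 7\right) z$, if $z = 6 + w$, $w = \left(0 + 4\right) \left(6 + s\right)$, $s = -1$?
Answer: $-390$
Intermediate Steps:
$w = 20$ ($w = \left(0 + 4\right) \left(6 - 1\right) = 4 \cdot 5 = 20$)
$z = 26$ ($z = 6 + 20 = 26$)
$\left(-8 - 7\right) z = \left(-8 - 7\right) 26 = \left(-15\right) 26 = -390$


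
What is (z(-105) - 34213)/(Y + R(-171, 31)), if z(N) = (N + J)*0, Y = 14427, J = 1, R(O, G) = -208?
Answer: -34213/14219 ≈ -2.4061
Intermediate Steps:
z(N) = 0 (z(N) = (N + 1)*0 = (1 + N)*0 = 0)
(z(-105) - 34213)/(Y + R(-171, 31)) = (0 - 34213)/(14427 - 208) = -34213/14219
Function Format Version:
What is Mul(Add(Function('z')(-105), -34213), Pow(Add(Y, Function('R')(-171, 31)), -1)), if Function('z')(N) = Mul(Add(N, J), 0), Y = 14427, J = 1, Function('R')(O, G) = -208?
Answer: Rational(-34213, 14219) ≈ -2.4061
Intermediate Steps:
Function('z')(N) = 0 (Function('z')(N) = Mul(Add(N, 1), 0) = Mul(Add(1, N), 0) = 0)
Mul(Add(Function('z')(-105), -34213), Pow(Add(Y, Function('R')(-171, 31)), -1)) = Mul(Add(0, -34213), Pow(Add(14427, -208), -1)) = Mul(-34213, Pow(14219, -1)) = Mul(-34213, Rational(1, 14219)) = Rational(-34213, 14219)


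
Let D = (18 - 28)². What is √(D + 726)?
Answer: √826 ≈ 28.740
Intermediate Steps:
D = 100 (D = (-10)² = 100)
√(D + 726) = √(100 + 726) = √826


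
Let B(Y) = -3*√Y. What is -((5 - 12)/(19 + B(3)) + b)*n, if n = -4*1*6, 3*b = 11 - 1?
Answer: 11764/167 - 252*√3/167 ≈ 67.829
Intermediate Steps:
b = 10/3 (b = (11 - 1)/3 = (⅓)*10 = 10/3 ≈ 3.3333)
n = -24 (n = -4*6 = -24)
-((5 - 12)/(19 + B(3)) + b)*n = -((5 - 12)/(19 - 3*√3) + 10/3)*(-24) = -(-7/(19 - 3*√3) + 10/3)*(-24) = -(10/3 - 7/(19 - 3*√3))*(-24) = -(-80 + 168/(19 - 3*√3)) = 80 - 168/(19 - 3*√3)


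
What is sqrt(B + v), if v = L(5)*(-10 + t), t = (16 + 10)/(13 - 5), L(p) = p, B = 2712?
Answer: sqrt(10713)/2 ≈ 51.752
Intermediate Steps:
t = 13/4 (t = 26/8 = 26*(1/8) = 13/4 ≈ 3.2500)
v = -135/4 (v = 5*(-10 + 13/4) = 5*(-27/4) = -135/4 ≈ -33.750)
sqrt(B + v) = sqrt(2712 - 135/4) = sqrt(10713/4) = sqrt(10713)/2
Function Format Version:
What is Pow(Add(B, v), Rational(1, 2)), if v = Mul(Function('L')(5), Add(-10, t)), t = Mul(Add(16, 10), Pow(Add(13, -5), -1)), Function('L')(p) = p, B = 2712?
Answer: Mul(Rational(1, 2), Pow(10713, Rational(1, 2))) ≈ 51.752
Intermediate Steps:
t = Rational(13, 4) (t = Mul(26, Pow(8, -1)) = Mul(26, Rational(1, 8)) = Rational(13, 4) ≈ 3.2500)
v = Rational(-135, 4) (v = Mul(5, Add(-10, Rational(13, 4))) = Mul(5, Rational(-27, 4)) = Rational(-135, 4) ≈ -33.750)
Pow(Add(B, v), Rational(1, 2)) = Pow(Add(2712, Rational(-135, 4)), Rational(1, 2)) = Pow(Rational(10713, 4), Rational(1, 2)) = Mul(Rational(1, 2), Pow(10713, Rational(1, 2)))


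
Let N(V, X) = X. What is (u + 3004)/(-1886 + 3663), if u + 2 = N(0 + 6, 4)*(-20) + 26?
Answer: 2948/1777 ≈ 1.6590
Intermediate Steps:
u = -56 (u = -2 + (4*(-20) + 26) = -2 + (-80 + 26) = -2 - 54 = -56)
(u + 3004)/(-1886 + 3663) = (-56 + 3004)/(-1886 + 3663) = 2948/1777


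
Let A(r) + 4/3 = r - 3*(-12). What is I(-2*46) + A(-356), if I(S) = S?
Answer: -1240/3 ≈ -413.33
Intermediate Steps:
A(r) = 104/3 + r (A(r) = -4/3 + (r - 3*(-12)) = -4/3 + (r + 36) = -4/3 + (36 + r) = 104/3 + r)
I(-2*46) + A(-356) = -2*46 + (104/3 - 356) = -92 - 964/3 = -1240/3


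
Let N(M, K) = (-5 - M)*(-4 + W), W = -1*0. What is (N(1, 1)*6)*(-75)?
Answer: -10800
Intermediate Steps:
W = 0
N(M, K) = 20 + 4*M (N(M, K) = (-5 - M)*(-4 + 0) = (-5 - M)*(-4) = 20 + 4*M)
(N(1, 1)*6)*(-75) = ((20 + 4*1)*6)*(-75) = ((20 + 4)*6)*(-75) = (24*6)*(-75) = 144*(-75) = -10800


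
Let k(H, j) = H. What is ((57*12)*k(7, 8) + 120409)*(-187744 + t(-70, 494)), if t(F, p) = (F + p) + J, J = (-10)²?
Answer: -23439382340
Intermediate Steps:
J = 100
t(F, p) = 100 + F + p (t(F, p) = (F + p) + 100 = 100 + F + p)
((57*12)*k(7, 8) + 120409)*(-187744 + t(-70, 494)) = ((57*12)*7 + 120409)*(-187744 + (100 - 70 + 494)) = (684*7 + 120409)*(-187744 + 524) = (4788 + 120409)*(-187220) = 125197*(-187220) = -23439382340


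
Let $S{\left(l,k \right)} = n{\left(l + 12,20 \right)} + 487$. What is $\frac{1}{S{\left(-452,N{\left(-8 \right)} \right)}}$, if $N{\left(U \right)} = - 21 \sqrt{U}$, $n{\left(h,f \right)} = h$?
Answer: $\frac{1}{47} \approx 0.021277$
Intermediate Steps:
$S{\left(l,k \right)} = 499 + l$ ($S{\left(l,k \right)} = \left(l + 12\right) + 487 = \left(12 + l\right) + 487 = 499 + l$)
$\frac{1}{S{\left(-452,N{\left(-8 \right)} \right)}} = \frac{1}{499 - 452} = \frac{1}{47}$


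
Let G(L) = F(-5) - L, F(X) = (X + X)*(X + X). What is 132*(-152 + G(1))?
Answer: -6996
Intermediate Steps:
F(X) = 4*X² (F(X) = (2*X)*(2*X) = 4*X²)
G(L) = 100 - L (G(L) = 4*(-5)² - L = 4*25 - L = 100 - L)
132*(-152 + G(1)) = 132*(-152 + (100 - 1*1)) = 132*(-152 + (100 - 1)) = 132*(-152 + 99) = 132*(-53) = -6996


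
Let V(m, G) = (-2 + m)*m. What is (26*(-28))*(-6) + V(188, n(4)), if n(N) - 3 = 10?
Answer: 39336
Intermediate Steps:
n(N) = 13 (n(N) = 3 + 10 = 13)
V(m, G) = m*(-2 + m)
(26*(-28))*(-6) + V(188, n(4)) = (26*(-28))*(-6) + 188*(-2 + 188) = -728*(-6) + 188*186 = 4368 + 34968 = 39336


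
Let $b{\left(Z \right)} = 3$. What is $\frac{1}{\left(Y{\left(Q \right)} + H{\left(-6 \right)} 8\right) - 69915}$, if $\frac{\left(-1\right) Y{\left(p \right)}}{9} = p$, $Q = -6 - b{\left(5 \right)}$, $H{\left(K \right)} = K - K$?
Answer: $- \frac{1}{69834} \approx -1.432 \cdot 10^{-5}$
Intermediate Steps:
$H{\left(K \right)} = 0$
$Q = -9$ ($Q = -6 - 3 = -9$)
$Y{\left(p \right)} = - 9 p$
$\frac{1}{\left(Y{\left(Q \right)} + H{\left(-6 \right)} 8\right) - 69915} = \frac{1}{\left(\left(-9\right) \left(-9\right) + 0 \cdot 8\right) - 69915} = \frac{1}{\left(81 + 0\right) - 69915} = \frac{1}{81 - 69915} = \frac{1}{-69834} = - \frac{1}{69834}$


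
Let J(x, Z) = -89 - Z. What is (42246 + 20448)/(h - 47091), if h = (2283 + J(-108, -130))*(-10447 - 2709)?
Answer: -62694/30621635 ≈ -0.0020474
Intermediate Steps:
h = -30574544 (h = (2283 + (-89 - 1*(-130)))*(-10447 - 2709) = (2283 + (-89 + 130))*(-13156) = (2283 + 41)*(-13156) = 2324*(-13156) = -30574544)
(42246 + 20448)/(h - 47091) = (42246 + 20448)/(-30574544 - 47091) = 62694/(-30621635) = 62694*(-1/30621635) = -62694/30621635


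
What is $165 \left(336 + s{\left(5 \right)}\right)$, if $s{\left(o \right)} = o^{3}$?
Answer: $76065$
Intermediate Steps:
$165 \left(336 + s{\left(5 \right)}\right) = 165 \left(336 + 5^{3}\right) = 165 \left(336 + 125\right) = 165 \cdot 461 = 76065$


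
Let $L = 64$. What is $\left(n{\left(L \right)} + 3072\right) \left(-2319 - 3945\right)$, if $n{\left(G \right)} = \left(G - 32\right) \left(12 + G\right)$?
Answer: $-34477056$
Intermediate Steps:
$n{\left(G \right)} = \left(-32 + G\right) \left(12 + G\right)$
$\left(n{\left(L \right)} + 3072\right) \left(-2319 - 3945\right) = \left(\left(-384 + 64^{2} - 1280\right) + 3072\right) \left(-2319 - 3945\right) = \left(\left(-384 + 4096 - 1280\right) + 3072\right) \left(-6264\right) = \left(2432 + 3072\right) \left(-6264\right) = 5504 \left(-6264\right) = -34477056$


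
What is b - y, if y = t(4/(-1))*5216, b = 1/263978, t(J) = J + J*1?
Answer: 11015273985/263978 ≈ 41728.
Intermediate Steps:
t(J) = 2*J (t(J) = J + J = 2*J)
b = 1/263978 ≈ 3.7882e-6
y = -41728 (y = (2*(4/(-1)))*5216 = (2*(4*(-1)))*5216 = (2*(-4))*5216 = -8*5216 = -41728)
b - y = 1/263978 - 1*(-41728) = 1/263978 + 41728 = 11015273985/263978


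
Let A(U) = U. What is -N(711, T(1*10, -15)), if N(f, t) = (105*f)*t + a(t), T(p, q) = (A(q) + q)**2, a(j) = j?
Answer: -67190400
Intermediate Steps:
T(p, q) = 4*q**2 (T(p, q) = (q + q)**2 = (2*q)**2 = 4*q**2)
N(f, t) = t + 105*f*t (N(f, t) = (105*f)*t + t = 105*f*t + t = t + 105*f*t)
-N(711, T(1*10, -15)) = -4*(-15)**2*(1 + 105*711) = -4*225*(1 + 74655) = -900*74656 = -1*67190400 = -67190400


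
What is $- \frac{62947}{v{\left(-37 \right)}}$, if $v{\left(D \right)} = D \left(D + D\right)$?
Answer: $- \frac{62947}{2738} \approx -22.99$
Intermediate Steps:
$v{\left(D \right)} = 2 D^{2}$ ($v{\left(D \right)} = D 2 D = 2 D^{2}$)
$- \frac{62947}{v{\left(-37 \right)}} = - \frac{62947}{2 \left(-37\right)^{2}} = - \frac{62947}{2 \cdot 1369} = - \frac{62947}{2738}$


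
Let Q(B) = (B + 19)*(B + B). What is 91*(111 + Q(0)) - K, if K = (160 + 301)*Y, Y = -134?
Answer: 71875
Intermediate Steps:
Q(B) = 2*B*(19 + B) (Q(B) = (19 + B)*(2*B) = 2*B*(19 + B))
K = -61774 (K = (160 + 301)*(-134) = 461*(-134) = -61774)
91*(111 + Q(0)) - K = 91*(111 + 2*0*(19 + 0)) - 1*(-61774) = 91*(111 + 2*0*19) + 61774 = 91*(111 + 0) + 61774 = 91*111 + 61774 = 10101 + 61774 = 71875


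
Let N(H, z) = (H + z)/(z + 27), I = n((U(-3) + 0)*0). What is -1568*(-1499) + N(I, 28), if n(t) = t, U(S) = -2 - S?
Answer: 129273788/55 ≈ 2.3504e+6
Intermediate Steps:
I = 0 (I = ((-2 - 1*(-3)) + 0)*0 = ((-2 + 3) + 0)*0 = (1 + 0)*0 = 1*0 = 0)
N(H, z) = (H + z)/(27 + z)
-1568*(-1499) + N(I, 28) = -1568*(-1499) + (0 + 28)/(27 + 28) = 2350432 + 28/55 = 129273788/55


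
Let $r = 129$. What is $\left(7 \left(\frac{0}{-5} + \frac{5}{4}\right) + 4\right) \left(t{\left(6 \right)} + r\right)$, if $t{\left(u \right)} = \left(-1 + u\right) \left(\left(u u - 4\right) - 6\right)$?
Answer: $\frac{13209}{4} \approx 3302.3$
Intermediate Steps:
$t{\left(u \right)} = \left(-1 + u\right) \left(-10 + u^{2}\right)$ ($t{\left(u \right)} = \left(-1 + u\right) \left(\left(u^{2} - 4\right) - 6\right) = \left(-1 + u\right) \left(\left(-4 + u^{2}\right) - 6\right) = \left(-1 + u\right) \left(-10 + u^{2}\right)$)
$\left(7 \left(\frac{0}{-5} + \frac{5}{4}\right) + 4\right) \left(t{\left(6 \right)} + r\right) = \left(7 \left(\frac{0}{-5} + \frac{5}{4}\right) + 4\right) \left(\left(10 + 6^{3} - 6^{2} - 60\right) + 129\right) = \left(7 \left(0 \left(- \frac{1}{5}\right) + 5 \cdot \frac{1}{4}\right) + 4\right) \left(\left(10 + 216 - 36 - 60\right) + 129\right) = \left(7 \left(0 + \frac{5}{4}\right) + 4\right) \left(\left(10 + 216 - 36 - 60\right) + 129\right) = \left(7 \cdot \frac{5}{4} + 4\right) \left(130 + 129\right) = \left(\frac{35}{4} + 4\right) 259 = \frac{51}{4} \cdot 259 = \frac{13209}{4}$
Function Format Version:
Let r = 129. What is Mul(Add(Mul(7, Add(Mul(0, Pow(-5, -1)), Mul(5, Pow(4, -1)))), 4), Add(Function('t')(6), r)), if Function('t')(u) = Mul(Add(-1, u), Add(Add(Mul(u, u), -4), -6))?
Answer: Rational(13209, 4) ≈ 3302.3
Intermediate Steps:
Function('t')(u) = Mul(Add(-1, u), Add(-10, Pow(u, 2))) (Function('t')(u) = Mul(Add(-1, u), Add(Add(Pow(u, 2), -4), -6)) = Mul(Add(-1, u), Add(Add(-4, Pow(u, 2)), -6)) = Mul(Add(-1, u), Add(-10, Pow(u, 2))))
Mul(Add(Mul(7, Add(Mul(0, Pow(-5, -1)), Mul(5, Pow(4, -1)))), 4), Add(Function('t')(6), r)) = Mul(Add(Mul(7, Add(Mul(0, Pow(-5, -1)), Mul(5, Pow(4, -1)))), 4), Add(Add(10, Pow(6, 3), Mul(-1, Pow(6, 2)), Mul(-10, 6)), 129)) = Mul(Add(Mul(7, Add(Mul(0, Rational(-1, 5)), Mul(5, Rational(1, 4)))), 4), Add(Add(10, 216, Mul(-1, 36), -60), 129)) = Mul(Add(Mul(7, Add(0, Rational(5, 4))), 4), Add(Add(10, 216, -36, -60), 129)) = Mul(Add(Mul(7, Rational(5, 4)), 4), Add(130, 129)) = Mul(Add(Rational(35, 4), 4), 259) = Mul(Rational(51, 4), 259) = Rational(13209, 4)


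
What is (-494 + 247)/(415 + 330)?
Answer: -247/745 ≈ -0.33154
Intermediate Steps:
(-494 + 247)/(415 + 330) = -247/745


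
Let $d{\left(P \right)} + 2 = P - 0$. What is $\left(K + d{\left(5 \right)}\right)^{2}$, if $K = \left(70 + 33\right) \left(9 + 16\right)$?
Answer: $6646084$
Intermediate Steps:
$d{\left(P \right)} = -2 + P$ ($d{\left(P \right)} = -2 + \left(P - 0\right) = -2 + \left(P + 0\right) = -2 + P$)
$K = 2575$ ($K = 103 \cdot 25 = 2575$)
$\left(K + d{\left(5 \right)}\right)^{2} = \left(2575 + \left(-2 + 5\right)\right)^{2} = \left(2575 + 3\right)^{2} = 2578^{2} = 6646084$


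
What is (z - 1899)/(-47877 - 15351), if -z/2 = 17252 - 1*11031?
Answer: 14341/63228 ≈ 0.22681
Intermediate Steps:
z = -12442 (z = -2*(17252 - 1*11031) = -2*(17252 - 11031) = -2*6221 = -12442)
(z - 1899)/(-47877 - 15351) = (-12442 - 1899)/(-47877 - 15351) = -14341/(-63228) = -14341*(-1/63228) = 14341/63228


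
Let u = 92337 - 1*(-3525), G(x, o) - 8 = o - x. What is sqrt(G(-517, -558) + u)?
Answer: sqrt(95829) ≈ 309.56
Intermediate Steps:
G(x, o) = 8 + o - x (G(x, o) = 8 + (o - x) = 8 + o - x)
u = 95862 (u = 92337 + 3525 = 95862)
sqrt(G(-517, -558) + u) = sqrt((8 - 558 - 1*(-517)) + 95862) = sqrt((8 - 558 + 517) + 95862) = sqrt(-33 + 95862) = sqrt(95829)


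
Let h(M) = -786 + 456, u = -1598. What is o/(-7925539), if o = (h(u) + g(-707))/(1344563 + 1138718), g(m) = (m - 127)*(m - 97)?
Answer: -35274/1035860021761 ≈ -3.4053e-8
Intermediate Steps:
g(m) = (-127 + m)*(-97 + m)
h(M) = -330
o = 35274/130699 (o = (-330 + (12319 + (-707)**2 - 224*(-707)))/(1344563 + 1138718) = (-330 + (12319 + 499849 + 158368))/2483281 = (-330 + 670536)*(1/2483281) = 670206*(1/2483281) = 35274/130699 ≈ 0.26989)
o/(-7925539) = (35274/130699)/(-7925539) = (35274/130699)*(-1/7925539) = -35274/1035860021761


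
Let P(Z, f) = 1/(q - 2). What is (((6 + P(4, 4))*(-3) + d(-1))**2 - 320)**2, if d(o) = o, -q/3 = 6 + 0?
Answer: 199628641/160000 ≈ 1247.7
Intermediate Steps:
q = -18 (q = -3*(6 + 0) = -3*6 = -18)
P(Z, f) = -1/20 (P(Z, f) = 1/(-18 - 2) = 1/(-20) = -1/20)
(((6 + P(4, 4))*(-3) + d(-1))**2 - 320)**2 = (((6 - 1/20)*(-3) - 1)**2 - 320)**2 = (((119/20)*(-3) - 1)**2 - 320)**2 = ((-357/20 - 1)**2 - 320)**2 = ((-377/20)**2 - 320)**2 = (142129/400 - 320)**2 = (14129/400)**2 = 199628641/160000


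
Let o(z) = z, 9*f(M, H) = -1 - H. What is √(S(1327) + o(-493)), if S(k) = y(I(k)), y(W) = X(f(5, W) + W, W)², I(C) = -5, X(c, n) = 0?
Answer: I*√493 ≈ 22.204*I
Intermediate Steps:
f(M, H) = -⅑ - H/9 (f(M, H) = (-1 - H)/9 = -⅑ - H/9)
y(W) = 0 (y(W) = 0² = 0)
S(k) = 0
√(S(1327) + o(-493)) = √(0 - 493) = √(-493) = I*√493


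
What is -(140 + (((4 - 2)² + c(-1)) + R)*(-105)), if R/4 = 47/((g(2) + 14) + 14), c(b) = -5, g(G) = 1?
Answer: 12635/29 ≈ 435.69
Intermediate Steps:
R = 188/29 (R = 4*(47/((1 + 14) + 14)) = 4*(47/(15 + 14)) = 4*(47/29) = 188/29 ≈ 6.4828)
-(140 + (((4 - 2)² + c(-1)) + R)*(-105)) = -(140 + (((4 - 2)² - 5) + 188/29)*(-105)) = -(140 + ((2² - 5) + 188/29)*(-105)) = -(140 + ((4 - 5) + 188/29)*(-105)) = -(140 + (-1 + 188/29)*(-105)) = -(140 + (159/29)*(-105)) = -(140 - 16695/29) = -1*(-12635/29) = 12635/29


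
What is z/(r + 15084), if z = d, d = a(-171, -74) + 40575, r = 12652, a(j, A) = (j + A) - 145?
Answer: 40185/27736 ≈ 1.4488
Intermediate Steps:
a(j, A) = -145 + A + j (a(j, A) = (A + j) - 145 = -145 + A + j)
d = 40185 (d = (-145 - 74 - 171) + 40575 = -390 + 40575 = 40185)
z = 40185
z/(r + 15084) = 40185/(12652 + 15084) = 40185/27736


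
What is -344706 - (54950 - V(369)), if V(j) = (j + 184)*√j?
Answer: -399656 + 1659*√41 ≈ -3.8903e+5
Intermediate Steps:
V(j) = √j*(184 + j) (V(j) = (184 + j)*√j = √j*(184 + j))
-344706 - (54950 - V(369)) = -344706 - (54950 - √369*(184 + 369)) = -344706 - (54950 - 3*√41*553) = -344706 - (54950 - 1659*√41) = -344706 + (-54950 + 1659*√41) = -399656 + 1659*√41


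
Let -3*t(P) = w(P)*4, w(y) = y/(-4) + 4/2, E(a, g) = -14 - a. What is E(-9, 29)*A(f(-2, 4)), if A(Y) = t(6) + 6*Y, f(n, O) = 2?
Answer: -170/3 ≈ -56.667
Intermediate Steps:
w(y) = 2 - y/4 (w(y) = y*(-¼) + 4*(½) = -y/4 + 2 = 2 - y/4)
t(P) = -8/3 + P/3 (t(P) = -(2 - P/4)*4/3 = -(8 - P)/3 = -8/3 + P/3)
A(Y) = -⅔ + 6*Y (A(Y) = (-8/3 + (⅓)*6) + 6*Y = (-8/3 + 2) + 6*Y = -⅔ + 6*Y)
E(-9, 29)*A(f(-2, 4)) = (-14 - 1*(-9))*(-⅔ + 6*2) = (-14 + 9)*(-⅔ + 12) = -5*34/3 = -170/3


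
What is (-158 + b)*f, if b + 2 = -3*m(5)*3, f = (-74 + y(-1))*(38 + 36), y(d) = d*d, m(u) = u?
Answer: 1107410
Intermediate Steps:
y(d) = d²
f = -5402 (f = (-74 + (-1)²)*(38 + 36) = (-74 + 1)*74 = -73*74 = -5402)
b = -47 (b = -2 - 3*5*3 = -2 - 15*3 = -2 - 45 = -47)
(-158 + b)*f = (-158 - 47)*(-5402) = -205*(-5402) = 1107410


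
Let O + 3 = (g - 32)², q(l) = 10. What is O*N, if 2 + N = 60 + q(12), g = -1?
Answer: 73848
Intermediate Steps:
N = 68 (N = -2 + (60 + 10) = -2 + 70 = 68)
O = 1086 (O = -3 + (-1 - 32)² = -3 + (-33)² = -3 + 1089 = 1086)
O*N = 1086*68 = 73848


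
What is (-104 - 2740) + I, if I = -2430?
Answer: -5274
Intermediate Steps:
(-104 - 2740) + I = (-104 - 2740) - 2430 = -2844 - 2430 = -5274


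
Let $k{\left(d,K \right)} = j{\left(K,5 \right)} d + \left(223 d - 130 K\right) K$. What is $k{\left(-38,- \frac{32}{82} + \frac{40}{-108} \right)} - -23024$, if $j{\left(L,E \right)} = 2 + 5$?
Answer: $\frac{35695167578}{1225449} \approx 29128.0$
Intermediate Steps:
$j{\left(L,E \right)} = 7$
$k{\left(d,K \right)} = 7 d + K \left(- 130 K + 223 d\right)$ ($k{\left(d,K \right)} = 7 d + \left(223 d - 130 K\right) K = 7 d + \left(- 130 K + 223 d\right) K = 7 d + K \left(- 130 K + 223 d\right)$)
$k{\left(-38,- \frac{32}{82} + \frac{40}{-108} \right)} - -23024 = \left(- 130 \left(- \frac{32}{82} + \frac{40}{-108}\right)^{2} + 7 \left(-38\right) + 223 \left(- \frac{32}{82} + \frac{40}{-108}\right) \left(-38\right)\right) - -23024 = \left(- 130 \left(\left(-32\right) \frac{1}{82} + 40 \left(- \frac{1}{108}\right)\right)^{2} - 266 + 223 \left(\left(-32\right) \frac{1}{82} + 40 \left(- \frac{1}{108}\right)\right) \left(-38\right)\right) + 23024 = \left(- 130 \left(- \frac{16}{41} - \frac{10}{27}\right)^{2} - 266 + 223 \left(- \frac{16}{41} - \frac{10}{27}\right) \left(-38\right)\right) + 23024 = \left(- 130 \left(- \frac{842}{1107}\right)^{2} - 266 + 223 \left(- \frac{842}{1107}\right) \left(-38\right)\right) + 23024 = \left(\left(-130\right) \frac{708964}{1225449} - 266 + \frac{7135108}{1107}\right) + 23024 = \left(- \frac{92165320}{1225449} - 266 + \frac{7135108}{1107}\right) + 23024 = \frac{7480429802}{1225449} + 23024 = \frac{35695167578}{1225449}$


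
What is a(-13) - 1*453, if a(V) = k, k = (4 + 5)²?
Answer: -372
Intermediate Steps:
k = 81 (k = 9² = 81)
a(V) = 81
a(-13) - 1*453 = 81 - 1*453 = 81 - 453 = -372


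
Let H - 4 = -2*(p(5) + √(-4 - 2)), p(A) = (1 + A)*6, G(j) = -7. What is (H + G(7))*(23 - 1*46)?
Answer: 1725 + 46*I*√6 ≈ 1725.0 + 112.68*I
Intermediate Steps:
p(A) = 6 + 6*A
H = -68 - 2*I*√6 (H = 4 - 2*((6 + 6*5) + √(-4 - 2)) = 4 - 2*((6 + 30) + √(-6)) = 4 - 2*(36 + I*√6) = 4 + (-72 - 2*I*√6) = -68 - 2*I*√6 ≈ -68.0 - 4.899*I)
(H + G(7))*(23 - 1*46) = ((-68 - 2*I*√6) - 7)*(23 - 1*46) = (-75 - 2*I*√6)*(23 - 46) = (-75 - 2*I*√6)*(-23) = 1725 + 46*I*√6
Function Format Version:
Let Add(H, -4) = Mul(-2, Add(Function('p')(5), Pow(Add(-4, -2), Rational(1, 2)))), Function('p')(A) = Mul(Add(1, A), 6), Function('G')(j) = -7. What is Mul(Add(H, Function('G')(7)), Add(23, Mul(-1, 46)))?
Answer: Add(1725, Mul(46, I, Pow(6, Rational(1, 2)))) ≈ Add(1725.0, Mul(112.68, I))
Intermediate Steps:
Function('p')(A) = Add(6, Mul(6, A))
H = Add(-68, Mul(-2, I, Pow(6, Rational(1, 2)))) (H = Add(4, Mul(-2, Add(Add(6, Mul(6, 5)), Pow(Add(-4, -2), Rational(1, 2))))) = Add(4, Mul(-2, Add(Add(6, 30), Pow(-6, Rational(1, 2))))) = Add(4, Mul(-2, Add(36, Mul(I, Pow(6, Rational(1, 2)))))) = Add(4, Add(-72, Mul(-2, I, Pow(6, Rational(1, 2))))) = Add(-68, Mul(-2, I, Pow(6, Rational(1, 2)))) ≈ Add(-68.000, Mul(-4.8990, I)))
Mul(Add(H, Function('G')(7)), Add(23, Mul(-1, 46))) = Mul(Add(Add(-68, Mul(-2, I, Pow(6, Rational(1, 2)))), -7), Add(23, Mul(-1, 46))) = Mul(Add(-75, Mul(-2, I, Pow(6, Rational(1, 2)))), Add(23, -46)) = Mul(Add(-75, Mul(-2, I, Pow(6, Rational(1, 2)))), -23) = Add(1725, Mul(46, I, Pow(6, Rational(1, 2))))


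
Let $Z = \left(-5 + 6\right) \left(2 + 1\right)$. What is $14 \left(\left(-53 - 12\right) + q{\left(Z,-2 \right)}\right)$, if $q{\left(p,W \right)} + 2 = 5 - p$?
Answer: $-910$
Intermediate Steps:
$Z = 3$ ($Z = 1 \cdot 3 = 3$)
$q{\left(p,W \right)} = 3 - p$ ($q{\left(p,W \right)} = -2 - \left(-5 + p\right) = 3 - p$)
$14 \left(\left(-53 - 12\right) + q{\left(Z,-2 \right)}\right) = 14 \left(\left(-53 - 12\right) + \left(3 - 3\right)\right) = 14 \left(-65 + \left(3 - 3\right)\right) = 14 \left(-65 + 0\right) = 14 \left(-65\right) = -910$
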